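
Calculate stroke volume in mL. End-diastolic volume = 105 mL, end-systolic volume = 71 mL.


SV = EDV - ESV
SV = 105 - 71
SV = 34 mL


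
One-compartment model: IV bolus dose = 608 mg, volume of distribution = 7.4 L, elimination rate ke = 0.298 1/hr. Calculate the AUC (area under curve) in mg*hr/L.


C0 = Dose/Vd = 608/7.4 = 82.1622 mg/L
AUC = C0/ke = 82.1622/0.298
AUC = 275.7 mg*hr/L


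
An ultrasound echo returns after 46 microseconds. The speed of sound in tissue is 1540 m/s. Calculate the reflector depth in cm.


depth = c * t / 2
t = 46 us = 4.6000e-05 s
depth = 1540 * 4.6000e-05 / 2
depth = 0.03542 m = 3.542 cm


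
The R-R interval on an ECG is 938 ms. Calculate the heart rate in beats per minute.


HR = 60 / RR_interval(s)
RR = 938 ms = 0.938 s
HR = 60 / 0.938 = 63.97 bpm


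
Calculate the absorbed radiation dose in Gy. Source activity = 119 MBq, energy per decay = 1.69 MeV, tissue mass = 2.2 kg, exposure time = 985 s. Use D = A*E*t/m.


A = 119 MBq = 1.1900e+08 Bq
E = 1.69 MeV = 2.70738e-13 J
D = A*E*t/m = 1.1900e+08*2.70738e-13*985/2.2
D = 0.01442 Gy


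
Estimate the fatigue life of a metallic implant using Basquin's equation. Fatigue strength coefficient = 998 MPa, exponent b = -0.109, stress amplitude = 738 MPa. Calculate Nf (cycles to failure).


sigma_a = sigma_f' * (2Nf)^b
2Nf = (sigma_a/sigma_f')^(1/b)
2Nf = (738/998)^(1/-0.109)
2Nf = 15.940994
Nf = 7.97


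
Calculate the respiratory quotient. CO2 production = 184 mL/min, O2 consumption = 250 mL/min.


RQ = VCO2 / VO2
RQ = 184 / 250
RQ = 0.736


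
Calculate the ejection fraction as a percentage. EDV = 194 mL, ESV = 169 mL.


SV = EDV - ESV = 194 - 169 = 25 mL
EF = SV/EDV * 100 = 25/194 * 100
EF = 12.89%


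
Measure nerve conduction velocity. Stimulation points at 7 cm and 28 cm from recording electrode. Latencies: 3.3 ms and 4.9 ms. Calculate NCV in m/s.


Distance = (28 - 7) / 100 = 0.21 m
dt = (4.9 - 3.3) / 1000 = 0.0016 s
NCV = dist / dt = 131.2 m/s


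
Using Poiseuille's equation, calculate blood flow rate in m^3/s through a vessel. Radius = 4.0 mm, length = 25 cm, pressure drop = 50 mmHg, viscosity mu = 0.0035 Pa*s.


Q = pi*r^4*dP / (8*mu*L)
r = 0.004 m, L = 0.25 m
dP = 50 mmHg = 6666.1 Pa
Q = 7.6589e-04 m^3/s


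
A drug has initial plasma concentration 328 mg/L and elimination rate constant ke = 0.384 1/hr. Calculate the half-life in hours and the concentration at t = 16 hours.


t_half = ln(2) / ke = 0.693147 / 0.384 = 1.805 hr
C(t) = C0 * exp(-ke*t) = 328 * exp(-0.384*16)
C(16) = 0.704 mg/L


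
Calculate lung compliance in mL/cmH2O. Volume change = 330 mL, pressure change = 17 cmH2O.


C = dV / dP
C = 330 / 17
C = 19.41 mL/cmH2O


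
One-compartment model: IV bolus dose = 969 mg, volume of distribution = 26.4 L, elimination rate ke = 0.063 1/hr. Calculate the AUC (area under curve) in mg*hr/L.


C0 = Dose/Vd = 969/26.4 = 36.7045 mg/L
AUC = C0/ke = 36.7045/0.063
AUC = 582.6 mg*hr/L


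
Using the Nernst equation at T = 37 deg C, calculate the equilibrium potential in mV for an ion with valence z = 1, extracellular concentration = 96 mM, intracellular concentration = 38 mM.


E = (RT/(zF)) * ln(C_out/C_in)
T = 37 + 273.15 = 310.15 K
E = (8.314 * 310.15 / (1 * 96485)) * ln(96/38)
E = 24.77 mV


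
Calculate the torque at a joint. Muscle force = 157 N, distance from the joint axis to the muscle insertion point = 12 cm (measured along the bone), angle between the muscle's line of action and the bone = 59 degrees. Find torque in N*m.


Torque = F * d * sin(theta)   (moment arm = d*sin(theta))
d = 12 cm = 0.12 m
Torque = 157 * 0.12 * sin(59)
Torque = 16.15 N*m


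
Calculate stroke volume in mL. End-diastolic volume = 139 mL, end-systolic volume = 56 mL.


SV = EDV - ESV
SV = 139 - 56
SV = 83 mL


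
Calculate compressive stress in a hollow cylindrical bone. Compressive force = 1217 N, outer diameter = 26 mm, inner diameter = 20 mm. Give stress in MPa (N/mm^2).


A = pi*(r_o^2 - r_i^2)
r_o = 13 mm, r_i = 10 mm
A = 216.77 mm^2
sigma = F/A = 1217 / 216.77
sigma = 5.614 MPa


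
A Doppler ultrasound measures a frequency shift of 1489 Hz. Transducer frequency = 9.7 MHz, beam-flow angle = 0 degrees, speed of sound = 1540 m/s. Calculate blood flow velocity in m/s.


v = fd * c / (2 * f0 * cos(theta))
v = 1489 * 1540 / (2 * 9.7000e+06 * cos(0))
v = 0.1182 m/s


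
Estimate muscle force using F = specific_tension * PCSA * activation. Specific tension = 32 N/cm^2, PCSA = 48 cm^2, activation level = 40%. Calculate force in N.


F = sigma * PCSA * activation
F = 32 * 48 * 0.4
F = 614.4 N


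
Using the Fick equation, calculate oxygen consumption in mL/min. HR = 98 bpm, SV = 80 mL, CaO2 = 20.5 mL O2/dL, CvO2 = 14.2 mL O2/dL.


CO = HR*SV = 98*80/1000 = 7.84 L/min
a-v O2 diff = 20.5 - 14.2 = 6.3 mL/dL
VO2 = CO * (CaO2-CvO2) * 10 dL/L
VO2 = 7.84 * 6.3 * 10
VO2 = 493.9 mL/min


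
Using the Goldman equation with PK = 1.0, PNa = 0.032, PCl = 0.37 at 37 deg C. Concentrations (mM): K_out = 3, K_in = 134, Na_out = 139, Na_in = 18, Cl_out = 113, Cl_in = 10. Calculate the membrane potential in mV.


Vm = (RT/F)*ln((PK*Ko + PNa*Nao + PCl*Cli)/(PK*Ki + PNa*Nai + PCl*Clo))
Numer = 11.148, Denom = 176.386
Vm = -73.8 mV


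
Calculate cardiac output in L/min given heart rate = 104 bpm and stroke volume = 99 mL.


CO = HR * SV
CO = 104 * 99 / 1000
CO = 10.3 L/min


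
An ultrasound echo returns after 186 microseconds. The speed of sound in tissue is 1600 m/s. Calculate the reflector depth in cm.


depth = c * t / 2
t = 186 us = 1.8600e-04 s
depth = 1600 * 1.8600e-04 / 2
depth = 0.1488 m = 14.88 cm


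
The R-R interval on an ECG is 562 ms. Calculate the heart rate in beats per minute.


HR = 60 / RR_interval(s)
RR = 562 ms = 0.562 s
HR = 60 / 0.562 = 106.8 bpm


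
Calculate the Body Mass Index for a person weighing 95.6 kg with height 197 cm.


BMI = weight / height^2
height = 197 cm = 1.97 m
BMI = 95.6 / 1.97^2
BMI = 24.63 kg/m^2


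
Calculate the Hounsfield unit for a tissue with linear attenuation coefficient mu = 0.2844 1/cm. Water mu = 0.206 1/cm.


HU = ((mu_tissue - mu_water) / mu_water) * 1000
HU = ((0.2844 - 0.206) / 0.206) * 1000
HU = 380.6


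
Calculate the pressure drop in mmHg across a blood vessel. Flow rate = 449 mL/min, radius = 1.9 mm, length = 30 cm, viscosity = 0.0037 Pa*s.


dP = 8*mu*L*Q / (pi*r^4)
Q = 449 mL/min = 7.48333e-06 m^3/s
dP = 1623.09 Pa = 1623.09 / 133.322 mmHg = 12.17 mmHg


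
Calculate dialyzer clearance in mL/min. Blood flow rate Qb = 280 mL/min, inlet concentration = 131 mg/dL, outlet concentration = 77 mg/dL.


K = Qb * (Cb_in - Cb_out) / Cb_in
K = 280 * (131 - 77) / 131
K = 115.4 mL/min


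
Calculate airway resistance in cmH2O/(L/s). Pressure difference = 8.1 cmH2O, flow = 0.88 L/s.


R = dP / flow
R = 8.1 / 0.88
R = 9.205 cmH2O/(L/s)


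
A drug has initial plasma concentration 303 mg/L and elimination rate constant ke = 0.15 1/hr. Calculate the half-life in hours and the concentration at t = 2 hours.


t_half = ln(2) / ke = 0.693147 / 0.15 = 4.621 hr
C(t) = C0 * exp(-ke*t) = 303 * exp(-0.15*2)
C(2) = 224.5 mg/L


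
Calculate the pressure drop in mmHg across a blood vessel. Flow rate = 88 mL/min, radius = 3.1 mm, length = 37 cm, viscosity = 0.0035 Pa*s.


dP = 8*mu*L*Q / (pi*r^4)
Q = 88 mL/min = 1.46667e-06 m^3/s
dP = 52.3716 Pa = 52.3716 / 133.322 mmHg = 0.3928 mmHg


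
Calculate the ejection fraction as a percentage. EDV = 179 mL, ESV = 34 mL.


SV = EDV - ESV = 179 - 34 = 145 mL
EF = SV/EDV * 100 = 145/179 * 100
EF = 81.01%


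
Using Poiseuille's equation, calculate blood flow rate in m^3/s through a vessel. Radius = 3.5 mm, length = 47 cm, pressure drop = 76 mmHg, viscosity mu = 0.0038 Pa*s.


Q = pi*r^4*dP / (8*mu*L)
r = 0.0035 m, L = 0.47 m
dP = 76 mmHg = 10132.472 Pa
Q = 3.3432e-04 m^3/s


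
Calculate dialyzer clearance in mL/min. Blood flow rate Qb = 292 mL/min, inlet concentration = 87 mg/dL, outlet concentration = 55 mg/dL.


K = Qb * (Cb_in - Cb_out) / Cb_in
K = 292 * (87 - 55) / 87
K = 107.4 mL/min


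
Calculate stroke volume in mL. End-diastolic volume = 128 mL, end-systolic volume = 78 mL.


SV = EDV - ESV
SV = 128 - 78
SV = 50 mL


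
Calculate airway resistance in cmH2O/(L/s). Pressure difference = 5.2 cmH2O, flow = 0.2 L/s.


R = dP / flow
R = 5.2 / 0.2
R = 26 cmH2O/(L/s)


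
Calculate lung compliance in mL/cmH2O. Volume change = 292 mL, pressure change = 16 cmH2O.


C = dV / dP
C = 292 / 16
C = 18.25 mL/cmH2O


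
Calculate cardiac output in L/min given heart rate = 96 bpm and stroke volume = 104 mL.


CO = HR * SV
CO = 96 * 104 / 1000
CO = 9.984 L/min


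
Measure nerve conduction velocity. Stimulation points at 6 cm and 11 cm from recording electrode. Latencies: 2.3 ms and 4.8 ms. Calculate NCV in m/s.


Distance = (11 - 6) / 100 = 0.05 m
dt = (4.8 - 2.3) / 1000 = 0.0025 s
NCV = dist / dt = 20 m/s


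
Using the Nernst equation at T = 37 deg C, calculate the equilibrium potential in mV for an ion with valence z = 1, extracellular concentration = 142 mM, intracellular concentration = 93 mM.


E = (RT/(zF)) * ln(C_out/C_in)
T = 37 + 273.15 = 310.15 K
E = (8.314 * 310.15 / (1 * 96485)) * ln(142/93)
E = 11.31 mV


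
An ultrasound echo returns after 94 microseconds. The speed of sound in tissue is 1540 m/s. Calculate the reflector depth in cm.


depth = c * t / 2
t = 94 us = 9.4000e-05 s
depth = 1540 * 9.4000e-05 / 2
depth = 0.07238 m = 7.238 cm


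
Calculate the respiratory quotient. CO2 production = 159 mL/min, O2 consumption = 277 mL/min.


RQ = VCO2 / VO2
RQ = 159 / 277
RQ = 0.574


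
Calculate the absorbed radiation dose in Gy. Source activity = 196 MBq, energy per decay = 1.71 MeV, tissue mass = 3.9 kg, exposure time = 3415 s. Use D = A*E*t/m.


A = 196 MBq = 1.9600e+08 Bq
E = 1.71 MeV = 2.73942e-13 J
D = A*E*t/m = 1.9600e+08*2.73942e-13*3415/3.9
D = 0.04702 Gy


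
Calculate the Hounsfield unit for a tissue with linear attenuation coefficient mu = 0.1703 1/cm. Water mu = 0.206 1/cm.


HU = ((mu_tissue - mu_water) / mu_water) * 1000
HU = ((0.1703 - 0.206) / 0.206) * 1000
HU = -173.3


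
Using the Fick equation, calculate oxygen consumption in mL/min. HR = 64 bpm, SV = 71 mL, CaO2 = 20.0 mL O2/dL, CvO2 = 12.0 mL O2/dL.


CO = HR*SV = 64*71/1000 = 4.544 L/min
a-v O2 diff = 20.0 - 12.0 = 8 mL/dL
VO2 = CO * (CaO2-CvO2) * 10 dL/L
VO2 = 4.544 * 8 * 10
VO2 = 363.5 mL/min


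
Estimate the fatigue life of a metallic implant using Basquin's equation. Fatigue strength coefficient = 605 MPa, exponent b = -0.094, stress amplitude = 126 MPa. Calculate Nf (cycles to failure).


sigma_a = sigma_f' * (2Nf)^b
2Nf = (sigma_a/sigma_f')^(1/b)
2Nf = (126/605)^(1/-0.094)
2Nf = 17732697
Nf = 8.8663e+06


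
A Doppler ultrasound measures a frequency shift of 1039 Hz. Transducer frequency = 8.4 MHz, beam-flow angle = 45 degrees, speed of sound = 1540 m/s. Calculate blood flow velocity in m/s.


v = fd * c / (2 * f0 * cos(theta))
v = 1039 * 1540 / (2 * 8.4000e+06 * cos(45))
v = 0.1347 m/s


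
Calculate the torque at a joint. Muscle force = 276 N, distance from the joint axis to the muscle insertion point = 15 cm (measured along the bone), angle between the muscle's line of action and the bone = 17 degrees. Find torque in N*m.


Torque = F * d * sin(theta)   (moment arm = d*sin(theta))
d = 15 cm = 0.15 m
Torque = 276 * 0.15 * sin(17)
Torque = 12.1 N*m


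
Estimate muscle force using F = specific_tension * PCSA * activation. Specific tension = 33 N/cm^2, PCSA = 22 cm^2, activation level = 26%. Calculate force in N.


F = sigma * PCSA * activation
F = 33 * 22 * 0.26
F = 188.8 N


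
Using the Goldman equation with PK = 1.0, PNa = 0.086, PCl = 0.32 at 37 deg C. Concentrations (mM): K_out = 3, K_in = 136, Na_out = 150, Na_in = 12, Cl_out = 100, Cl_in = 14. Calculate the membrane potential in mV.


Vm = (RT/F)*ln((PK*Ko + PNa*Nao + PCl*Cli)/(PK*Ki + PNa*Nai + PCl*Clo))
Numer = 20.38, Denom = 169.032
Vm = -56.54 mV


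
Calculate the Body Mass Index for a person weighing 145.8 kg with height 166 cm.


BMI = weight / height^2
height = 166 cm = 1.66 m
BMI = 145.8 / 1.66^2
BMI = 52.91 kg/m^2


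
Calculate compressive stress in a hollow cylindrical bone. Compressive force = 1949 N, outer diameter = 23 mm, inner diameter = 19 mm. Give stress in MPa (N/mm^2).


A = pi*(r_o^2 - r_i^2)
r_o = 11.5 mm, r_i = 9.5 mm
A = 131.947 mm^2
sigma = F/A = 1949 / 131.947
sigma = 14.77 MPa


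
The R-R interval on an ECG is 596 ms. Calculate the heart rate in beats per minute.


HR = 60 / RR_interval(s)
RR = 596 ms = 0.596 s
HR = 60 / 0.596 = 100.7 bpm


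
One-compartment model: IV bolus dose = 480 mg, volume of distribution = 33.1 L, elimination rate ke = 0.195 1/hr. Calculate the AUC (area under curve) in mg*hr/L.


C0 = Dose/Vd = 480/33.1 = 14.5015 mg/L
AUC = C0/ke = 14.5015/0.195
AUC = 74.37 mg*hr/L


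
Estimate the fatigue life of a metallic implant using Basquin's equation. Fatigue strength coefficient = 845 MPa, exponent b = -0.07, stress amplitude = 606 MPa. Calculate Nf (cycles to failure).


sigma_a = sigma_f' * (2Nf)^b
2Nf = (sigma_a/sigma_f')^(1/b)
2Nf = (606/845)^(1/-0.07)
2Nf = 115.51271
Nf = 57.76


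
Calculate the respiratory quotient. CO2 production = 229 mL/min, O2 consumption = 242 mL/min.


RQ = VCO2 / VO2
RQ = 229 / 242
RQ = 0.9463


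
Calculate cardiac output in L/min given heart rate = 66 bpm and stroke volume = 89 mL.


CO = HR * SV
CO = 66 * 89 / 1000
CO = 5.874 L/min


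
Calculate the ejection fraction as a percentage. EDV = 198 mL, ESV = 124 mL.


SV = EDV - ESV = 198 - 124 = 74 mL
EF = SV/EDV * 100 = 74/198 * 100
EF = 37.37%


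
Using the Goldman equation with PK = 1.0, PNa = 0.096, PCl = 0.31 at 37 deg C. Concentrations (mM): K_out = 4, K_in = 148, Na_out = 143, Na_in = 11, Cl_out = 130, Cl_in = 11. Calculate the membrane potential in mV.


Vm = (RT/F)*ln((PK*Ko + PNa*Nao + PCl*Cli)/(PK*Ki + PNa*Nai + PCl*Clo))
Numer = 21.138, Denom = 189.356
Vm = -58.6 mV


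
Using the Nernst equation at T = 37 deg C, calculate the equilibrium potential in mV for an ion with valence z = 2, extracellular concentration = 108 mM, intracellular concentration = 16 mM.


E = (RT/(zF)) * ln(C_out/C_in)
T = 37 + 273.15 = 310.15 K
E = (8.314 * 310.15 / (2 * 96485)) * ln(108/16)
E = 25.52 mV


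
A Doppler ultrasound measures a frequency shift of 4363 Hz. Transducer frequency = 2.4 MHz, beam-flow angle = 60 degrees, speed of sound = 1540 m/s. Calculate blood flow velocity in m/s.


v = fd * c / (2 * f0 * cos(theta))
v = 4363 * 1540 / (2 * 2.4000e+06 * cos(60))
v = 2.8 m/s


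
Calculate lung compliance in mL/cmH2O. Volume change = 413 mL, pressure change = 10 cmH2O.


C = dV / dP
C = 413 / 10
C = 41.3 mL/cmH2O


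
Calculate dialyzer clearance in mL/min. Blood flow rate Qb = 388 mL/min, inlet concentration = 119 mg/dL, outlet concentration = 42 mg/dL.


K = Qb * (Cb_in - Cb_out) / Cb_in
K = 388 * (119 - 42) / 119
K = 251.1 mL/min


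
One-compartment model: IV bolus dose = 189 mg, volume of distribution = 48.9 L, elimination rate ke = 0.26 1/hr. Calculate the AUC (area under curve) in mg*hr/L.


C0 = Dose/Vd = 189/48.9 = 3.86503 mg/L
AUC = C0/ke = 3.86503/0.26
AUC = 14.87 mg*hr/L


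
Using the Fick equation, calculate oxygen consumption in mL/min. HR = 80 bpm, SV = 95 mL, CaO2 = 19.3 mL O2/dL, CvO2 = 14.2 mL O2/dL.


CO = HR*SV = 80*95/1000 = 7.6 L/min
a-v O2 diff = 19.3 - 14.2 = 5.1 mL/dL
VO2 = CO * (CaO2-CvO2) * 10 dL/L
VO2 = 7.6 * 5.1 * 10
VO2 = 387.6 mL/min


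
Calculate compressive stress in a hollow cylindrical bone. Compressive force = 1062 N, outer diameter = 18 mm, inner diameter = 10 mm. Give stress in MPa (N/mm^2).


A = pi*(r_o^2 - r_i^2)
r_o = 9 mm, r_i = 5 mm
A = 175.929 mm^2
sigma = F/A = 1062 / 175.929
sigma = 6.037 MPa


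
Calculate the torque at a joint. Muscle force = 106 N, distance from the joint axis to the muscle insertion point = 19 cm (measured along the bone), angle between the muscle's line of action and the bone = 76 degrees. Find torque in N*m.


Torque = F * d * sin(theta)   (moment arm = d*sin(theta))
d = 19 cm = 0.19 m
Torque = 106 * 0.19 * sin(76)
Torque = 19.54 N*m


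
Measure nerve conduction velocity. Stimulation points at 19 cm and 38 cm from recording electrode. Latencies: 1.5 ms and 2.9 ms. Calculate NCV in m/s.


Distance = (38 - 19) / 100 = 0.19 m
dt = (2.9 - 1.5) / 1000 = 0.0014 s
NCV = dist / dt = 135.7 m/s


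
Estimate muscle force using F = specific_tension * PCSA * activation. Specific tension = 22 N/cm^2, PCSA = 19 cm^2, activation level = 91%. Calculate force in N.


F = sigma * PCSA * activation
F = 22 * 19 * 0.91
F = 380.4 N


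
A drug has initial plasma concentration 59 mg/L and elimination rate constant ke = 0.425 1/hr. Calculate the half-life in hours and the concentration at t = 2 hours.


t_half = ln(2) / ke = 0.693147 / 0.425 = 1.631 hr
C(t) = C0 * exp(-ke*t) = 59 * exp(-0.425*2)
C(2) = 25.22 mg/L


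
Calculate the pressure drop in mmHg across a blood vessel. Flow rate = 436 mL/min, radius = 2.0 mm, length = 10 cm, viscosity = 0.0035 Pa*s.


dP = 8*mu*L*Q / (pi*r^4)
Q = 436 mL/min = 7.26667e-06 m^3/s
dP = 404.784 Pa = 404.784 / 133.322 mmHg = 3.036 mmHg


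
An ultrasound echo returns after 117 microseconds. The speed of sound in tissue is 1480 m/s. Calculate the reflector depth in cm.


depth = c * t / 2
t = 117 us = 1.1700e-04 s
depth = 1480 * 1.1700e-04 / 2
depth = 0.08658 m = 8.658 cm


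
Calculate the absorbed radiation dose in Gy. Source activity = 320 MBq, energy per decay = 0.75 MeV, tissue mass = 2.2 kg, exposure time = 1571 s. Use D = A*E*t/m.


A = 320 MBq = 3.2000e+08 Bq
E = 0.75 MeV = 1.2015e-13 J
D = A*E*t/m = 3.2000e+08*1.2015e-13*1571/2.2
D = 0.02746 Gy


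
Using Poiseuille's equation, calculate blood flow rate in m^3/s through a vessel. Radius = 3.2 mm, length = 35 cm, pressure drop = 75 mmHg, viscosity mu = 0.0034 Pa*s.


Q = pi*r^4*dP / (8*mu*L)
r = 0.0032 m, L = 0.35 m
dP = 75 mmHg = 9999.15 Pa
Q = 3.4600e-04 m^3/s


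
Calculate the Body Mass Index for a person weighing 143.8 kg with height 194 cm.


BMI = weight / height^2
height = 194 cm = 1.94 m
BMI = 143.8 / 1.94^2
BMI = 38.21 kg/m^2


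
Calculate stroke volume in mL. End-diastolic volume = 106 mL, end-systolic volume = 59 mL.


SV = EDV - ESV
SV = 106 - 59
SV = 47 mL


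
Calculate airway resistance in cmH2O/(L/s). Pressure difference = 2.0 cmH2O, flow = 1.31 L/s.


R = dP / flow
R = 2.0 / 1.31
R = 1.527 cmH2O/(L/s)


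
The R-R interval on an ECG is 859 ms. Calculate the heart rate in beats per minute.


HR = 60 / RR_interval(s)
RR = 859 ms = 0.859 s
HR = 60 / 0.859 = 69.85 bpm


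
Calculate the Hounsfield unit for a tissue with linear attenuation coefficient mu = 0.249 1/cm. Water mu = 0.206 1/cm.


HU = ((mu_tissue - mu_water) / mu_water) * 1000
HU = ((0.249 - 0.206) / 0.206) * 1000
HU = 208.7


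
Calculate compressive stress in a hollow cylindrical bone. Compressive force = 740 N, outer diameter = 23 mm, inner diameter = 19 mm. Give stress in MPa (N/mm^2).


A = pi*(r_o^2 - r_i^2)
r_o = 11.5 mm, r_i = 9.5 mm
A = 131.947 mm^2
sigma = F/A = 740 / 131.947
sigma = 5.608 MPa


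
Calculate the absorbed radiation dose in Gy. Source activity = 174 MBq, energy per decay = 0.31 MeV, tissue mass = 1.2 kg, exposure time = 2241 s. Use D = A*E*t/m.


A = 174 MBq = 1.7400e+08 Bq
E = 0.31 MeV = 4.9662e-14 J
D = A*E*t/m = 1.7400e+08*4.9662e-14*2241/1.2
D = 0.01614 Gy


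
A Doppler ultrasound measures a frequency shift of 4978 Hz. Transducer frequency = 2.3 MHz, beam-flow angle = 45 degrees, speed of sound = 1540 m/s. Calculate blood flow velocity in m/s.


v = fd * c / (2 * f0 * cos(theta))
v = 4978 * 1540 / (2 * 2.3000e+06 * cos(45))
v = 2.357 m/s


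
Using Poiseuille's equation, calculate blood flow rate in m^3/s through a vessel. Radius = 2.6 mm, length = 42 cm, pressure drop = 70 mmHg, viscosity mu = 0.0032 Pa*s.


Q = pi*r^4*dP / (8*mu*L)
r = 0.0026 m, L = 0.42 m
dP = 70 mmHg = 9332.54 Pa
Q = 1.2461e-04 m^3/s


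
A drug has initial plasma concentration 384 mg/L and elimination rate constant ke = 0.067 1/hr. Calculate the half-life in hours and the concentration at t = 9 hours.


t_half = ln(2) / ke = 0.693147 / 0.067 = 10.35 hr
C(t) = C0 * exp(-ke*t) = 384 * exp(-0.067*9)
C(9) = 210.1 mg/L


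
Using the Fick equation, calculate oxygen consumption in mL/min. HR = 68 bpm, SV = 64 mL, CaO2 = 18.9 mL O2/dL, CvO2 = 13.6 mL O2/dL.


CO = HR*SV = 68*64/1000 = 4.352 L/min
a-v O2 diff = 18.9 - 13.6 = 5.3 mL/dL
VO2 = CO * (CaO2-CvO2) * 10 dL/L
VO2 = 4.352 * 5.3 * 10
VO2 = 230.7 mL/min


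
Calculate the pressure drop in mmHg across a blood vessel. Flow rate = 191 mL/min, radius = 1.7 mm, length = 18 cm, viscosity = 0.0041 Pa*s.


dP = 8*mu*L*Q / (pi*r^4)
Q = 191 mL/min = 3.18333e-06 m^3/s
dP = 716.279 Pa = 716.279 / 133.322 mmHg = 5.373 mmHg


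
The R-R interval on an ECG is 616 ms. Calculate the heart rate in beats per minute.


HR = 60 / RR_interval(s)
RR = 616 ms = 0.616 s
HR = 60 / 0.616 = 97.4 bpm


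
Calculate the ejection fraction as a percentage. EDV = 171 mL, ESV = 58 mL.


SV = EDV - ESV = 171 - 58 = 113 mL
EF = SV/EDV * 100 = 113/171 * 100
EF = 66.08%


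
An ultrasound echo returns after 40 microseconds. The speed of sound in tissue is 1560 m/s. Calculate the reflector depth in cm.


depth = c * t / 2
t = 40 us = 4.0000e-05 s
depth = 1560 * 4.0000e-05 / 2
depth = 0.0312 m = 3.12 cm


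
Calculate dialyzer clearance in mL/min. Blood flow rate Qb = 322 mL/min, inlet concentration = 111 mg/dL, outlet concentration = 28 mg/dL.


K = Qb * (Cb_in - Cb_out) / Cb_in
K = 322 * (111 - 28) / 111
K = 240.8 mL/min


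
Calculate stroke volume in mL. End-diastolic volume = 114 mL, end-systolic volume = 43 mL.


SV = EDV - ESV
SV = 114 - 43
SV = 71 mL


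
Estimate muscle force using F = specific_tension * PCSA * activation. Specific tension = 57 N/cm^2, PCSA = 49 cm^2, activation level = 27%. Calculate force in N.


F = sigma * PCSA * activation
F = 57 * 49 * 0.27
F = 754.1 N


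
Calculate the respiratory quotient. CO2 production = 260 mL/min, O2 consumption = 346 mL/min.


RQ = VCO2 / VO2
RQ = 260 / 346
RQ = 0.7514


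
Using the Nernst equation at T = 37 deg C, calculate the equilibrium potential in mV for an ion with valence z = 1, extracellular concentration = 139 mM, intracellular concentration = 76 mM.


E = (RT/(zF)) * ln(C_out/C_in)
T = 37 + 273.15 = 310.15 K
E = (8.314 * 310.15 / (1 * 96485)) * ln(139/76)
E = 16.14 mV


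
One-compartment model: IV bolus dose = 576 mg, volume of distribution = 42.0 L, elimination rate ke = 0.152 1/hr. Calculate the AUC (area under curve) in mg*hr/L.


C0 = Dose/Vd = 576/42.0 = 13.7143 mg/L
AUC = C0/ke = 13.7143/0.152
AUC = 90.23 mg*hr/L


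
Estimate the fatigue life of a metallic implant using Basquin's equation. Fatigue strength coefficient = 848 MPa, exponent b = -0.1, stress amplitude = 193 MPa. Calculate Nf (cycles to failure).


sigma_a = sigma_f' * (2Nf)^b
2Nf = (sigma_a/sigma_f')^(1/b)
2Nf = (193/848)^(1/-0.1)
2Nf = 2681547.1
Nf = 1.3408e+06


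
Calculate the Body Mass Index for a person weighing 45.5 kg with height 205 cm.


BMI = weight / height^2
height = 205 cm = 2.05 m
BMI = 45.5 / 2.05^2
BMI = 10.83 kg/m^2


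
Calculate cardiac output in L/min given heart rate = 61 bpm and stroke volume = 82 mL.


CO = HR * SV
CO = 61 * 82 / 1000
CO = 5.002 L/min


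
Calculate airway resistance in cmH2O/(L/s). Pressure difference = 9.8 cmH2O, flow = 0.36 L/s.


R = dP / flow
R = 9.8 / 0.36
R = 27.22 cmH2O/(L/s)


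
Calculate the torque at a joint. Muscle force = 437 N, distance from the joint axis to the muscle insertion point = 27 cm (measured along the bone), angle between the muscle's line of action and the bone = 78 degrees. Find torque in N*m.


Torque = F * d * sin(theta)   (moment arm = d*sin(theta))
d = 27 cm = 0.27 m
Torque = 437 * 0.27 * sin(78)
Torque = 115.4 N*m


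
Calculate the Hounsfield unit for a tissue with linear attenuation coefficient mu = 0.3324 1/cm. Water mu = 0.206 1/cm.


HU = ((mu_tissue - mu_water) / mu_water) * 1000
HU = ((0.3324 - 0.206) / 0.206) * 1000
HU = 613.6


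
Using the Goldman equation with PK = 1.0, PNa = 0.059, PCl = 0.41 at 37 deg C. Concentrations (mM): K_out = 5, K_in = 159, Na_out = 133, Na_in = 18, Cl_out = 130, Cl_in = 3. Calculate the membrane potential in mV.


Vm = (RT/F)*ln((PK*Ko + PNa*Nao + PCl*Cli)/(PK*Ki + PNa*Nai + PCl*Clo))
Numer = 14.077, Denom = 213.362
Vm = -72.65 mV


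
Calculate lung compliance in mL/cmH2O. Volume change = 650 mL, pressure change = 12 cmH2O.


C = dV / dP
C = 650 / 12
C = 54.17 mL/cmH2O


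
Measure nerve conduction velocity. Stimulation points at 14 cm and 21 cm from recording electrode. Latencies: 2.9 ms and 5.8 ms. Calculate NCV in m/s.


Distance = (21 - 14) / 100 = 0.07 m
dt = (5.8 - 2.9) / 1000 = 0.0029 s
NCV = dist / dt = 24.14 m/s


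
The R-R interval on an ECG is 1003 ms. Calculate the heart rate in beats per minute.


HR = 60 / RR_interval(s)
RR = 1003 ms = 1.003 s
HR = 60 / 1.003 = 59.82 bpm


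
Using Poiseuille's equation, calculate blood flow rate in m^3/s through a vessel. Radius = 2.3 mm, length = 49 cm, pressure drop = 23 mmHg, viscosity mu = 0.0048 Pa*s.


Q = pi*r^4*dP / (8*mu*L)
r = 0.0023 m, L = 0.49 m
dP = 23 mmHg = 3066.406 Pa
Q = 1.4327e-05 m^3/s


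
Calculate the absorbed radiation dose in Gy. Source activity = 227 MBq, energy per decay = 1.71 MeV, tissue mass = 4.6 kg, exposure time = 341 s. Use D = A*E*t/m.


A = 227 MBq = 2.2700e+08 Bq
E = 1.71 MeV = 2.73942e-13 J
D = A*E*t/m = 2.2700e+08*2.73942e-13*341/4.6
D = 0.00461 Gy


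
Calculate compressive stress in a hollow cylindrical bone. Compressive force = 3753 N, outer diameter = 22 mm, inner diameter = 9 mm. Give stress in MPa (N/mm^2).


A = pi*(r_o^2 - r_i^2)
r_o = 11 mm, r_i = 4.5 mm
A = 316.515 mm^2
sigma = F/A = 3753 / 316.515
sigma = 11.86 MPa


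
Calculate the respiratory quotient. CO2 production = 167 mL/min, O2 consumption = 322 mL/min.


RQ = VCO2 / VO2
RQ = 167 / 322
RQ = 0.5186


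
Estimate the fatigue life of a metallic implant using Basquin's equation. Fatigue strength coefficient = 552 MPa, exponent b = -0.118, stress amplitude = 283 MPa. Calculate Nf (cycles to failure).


sigma_a = sigma_f' * (2Nf)^b
2Nf = (sigma_a/sigma_f')^(1/b)
2Nf = (283/552)^(1/-0.118)
2Nf = 287.6873
Nf = 143.8


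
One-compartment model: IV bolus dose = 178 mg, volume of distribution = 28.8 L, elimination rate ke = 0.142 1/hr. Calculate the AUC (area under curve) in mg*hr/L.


C0 = Dose/Vd = 178/28.8 = 6.18056 mg/L
AUC = C0/ke = 6.18056/0.142
AUC = 43.53 mg*hr/L


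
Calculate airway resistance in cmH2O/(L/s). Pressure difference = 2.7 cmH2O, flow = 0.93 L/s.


R = dP / flow
R = 2.7 / 0.93
R = 2.903 cmH2O/(L/s)


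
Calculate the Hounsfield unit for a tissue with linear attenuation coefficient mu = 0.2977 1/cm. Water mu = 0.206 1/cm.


HU = ((mu_tissue - mu_water) / mu_water) * 1000
HU = ((0.2977 - 0.206) / 0.206) * 1000
HU = 445.1


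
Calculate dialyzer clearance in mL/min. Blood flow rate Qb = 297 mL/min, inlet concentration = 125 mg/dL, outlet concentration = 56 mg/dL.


K = Qb * (Cb_in - Cb_out) / Cb_in
K = 297 * (125 - 56) / 125
K = 163.9 mL/min


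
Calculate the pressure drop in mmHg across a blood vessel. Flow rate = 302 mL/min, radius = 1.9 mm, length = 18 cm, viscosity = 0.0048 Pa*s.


dP = 8*mu*L*Q / (pi*r^4)
Q = 302 mL/min = 5.03333e-06 m^3/s
dP = 849.757 Pa = 849.757 / 133.322 mmHg = 6.374 mmHg


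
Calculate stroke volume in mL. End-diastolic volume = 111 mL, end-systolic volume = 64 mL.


SV = EDV - ESV
SV = 111 - 64
SV = 47 mL


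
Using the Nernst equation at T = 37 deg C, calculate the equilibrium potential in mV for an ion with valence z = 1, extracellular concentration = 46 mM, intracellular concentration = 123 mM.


E = (RT/(zF)) * ln(C_out/C_in)
T = 37 + 273.15 = 310.15 K
E = (8.314 * 310.15 / (1 * 96485)) * ln(46/123)
E = -26.29 mV


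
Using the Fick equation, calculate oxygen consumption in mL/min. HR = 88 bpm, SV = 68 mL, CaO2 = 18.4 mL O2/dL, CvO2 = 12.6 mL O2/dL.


CO = HR*SV = 88*68/1000 = 5.984 L/min
a-v O2 diff = 18.4 - 12.6 = 5.8 mL/dL
VO2 = CO * (CaO2-CvO2) * 10 dL/L
VO2 = 5.984 * 5.8 * 10
VO2 = 347.1 mL/min


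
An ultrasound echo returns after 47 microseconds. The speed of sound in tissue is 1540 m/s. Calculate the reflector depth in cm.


depth = c * t / 2
t = 47 us = 4.7000e-05 s
depth = 1540 * 4.7000e-05 / 2
depth = 0.03619 m = 3.619 cm


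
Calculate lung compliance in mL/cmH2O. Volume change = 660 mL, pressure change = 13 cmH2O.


C = dV / dP
C = 660 / 13
C = 50.77 mL/cmH2O


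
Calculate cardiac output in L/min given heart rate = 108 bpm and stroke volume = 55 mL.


CO = HR * SV
CO = 108 * 55 / 1000
CO = 5.94 L/min


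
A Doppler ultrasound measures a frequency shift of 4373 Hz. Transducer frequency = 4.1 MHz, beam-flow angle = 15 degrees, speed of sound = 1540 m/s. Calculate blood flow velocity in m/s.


v = fd * c / (2 * f0 * cos(theta))
v = 4373 * 1540 / (2 * 4.1000e+06 * cos(15))
v = 0.8502 m/s


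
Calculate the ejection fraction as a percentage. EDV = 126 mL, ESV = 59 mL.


SV = EDV - ESV = 126 - 59 = 67 mL
EF = SV/EDV * 100 = 67/126 * 100
EF = 53.17%


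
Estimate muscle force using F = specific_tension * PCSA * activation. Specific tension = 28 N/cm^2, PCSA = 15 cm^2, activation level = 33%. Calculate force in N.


F = sigma * PCSA * activation
F = 28 * 15 * 0.33
F = 138.6 N


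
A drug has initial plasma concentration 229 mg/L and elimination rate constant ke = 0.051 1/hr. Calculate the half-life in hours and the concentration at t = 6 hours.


t_half = ln(2) / ke = 0.693147 / 0.051 = 13.59 hr
C(t) = C0 * exp(-ke*t) = 229 * exp(-0.051*6)
C(6) = 168.6 mg/L


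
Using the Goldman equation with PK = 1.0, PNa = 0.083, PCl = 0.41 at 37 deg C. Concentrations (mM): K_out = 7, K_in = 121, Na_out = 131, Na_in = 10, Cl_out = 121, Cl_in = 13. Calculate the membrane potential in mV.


Vm = (RT/F)*ln((PK*Ko + PNa*Nao + PCl*Cli)/(PK*Ki + PNa*Nai + PCl*Clo))
Numer = 23.203, Denom = 171.44
Vm = -53.45 mV


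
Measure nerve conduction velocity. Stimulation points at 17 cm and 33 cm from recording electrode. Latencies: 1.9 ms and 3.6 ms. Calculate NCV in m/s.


Distance = (33 - 17) / 100 = 0.16 m
dt = (3.6 - 1.9) / 1000 = 0.0017 s
NCV = dist / dt = 94.12 m/s


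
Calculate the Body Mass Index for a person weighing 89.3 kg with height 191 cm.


BMI = weight / height^2
height = 191 cm = 1.91 m
BMI = 89.3 / 1.91^2
BMI = 24.48 kg/m^2


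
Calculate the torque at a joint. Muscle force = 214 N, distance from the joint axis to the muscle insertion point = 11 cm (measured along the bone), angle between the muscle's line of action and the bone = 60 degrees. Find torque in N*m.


Torque = F * d * sin(theta)   (moment arm = d*sin(theta))
d = 11 cm = 0.11 m
Torque = 214 * 0.11 * sin(60)
Torque = 20.39 N*m


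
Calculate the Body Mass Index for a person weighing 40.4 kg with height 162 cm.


BMI = weight / height^2
height = 162 cm = 1.62 m
BMI = 40.4 / 1.62^2
BMI = 15.39 kg/m^2


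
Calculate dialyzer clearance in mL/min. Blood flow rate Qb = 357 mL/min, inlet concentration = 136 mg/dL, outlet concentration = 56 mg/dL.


K = Qb * (Cb_in - Cb_out) / Cb_in
K = 357 * (136 - 56) / 136
K = 210 mL/min


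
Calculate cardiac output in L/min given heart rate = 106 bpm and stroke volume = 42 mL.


CO = HR * SV
CO = 106 * 42 / 1000
CO = 4.452 L/min


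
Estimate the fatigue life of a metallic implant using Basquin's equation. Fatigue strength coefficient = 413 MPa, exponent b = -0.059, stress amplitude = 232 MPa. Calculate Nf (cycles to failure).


sigma_a = sigma_f' * (2Nf)^b
2Nf = (sigma_a/sigma_f')^(1/b)
2Nf = (232/413)^(1/-0.059)
2Nf = 17584.085
Nf = 8792


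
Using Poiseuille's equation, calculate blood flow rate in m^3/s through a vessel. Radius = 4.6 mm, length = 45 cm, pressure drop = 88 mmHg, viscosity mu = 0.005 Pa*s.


Q = pi*r^4*dP / (8*mu*L)
r = 0.0046 m, L = 0.45 m
dP = 88 mmHg = 11732.336 Pa
Q = 9.1684e-04 m^3/s


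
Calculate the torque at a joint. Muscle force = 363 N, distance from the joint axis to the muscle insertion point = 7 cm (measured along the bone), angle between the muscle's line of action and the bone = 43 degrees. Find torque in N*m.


Torque = F * d * sin(theta)   (moment arm = d*sin(theta))
d = 7 cm = 0.07 m
Torque = 363 * 0.07 * sin(43)
Torque = 17.33 N*m


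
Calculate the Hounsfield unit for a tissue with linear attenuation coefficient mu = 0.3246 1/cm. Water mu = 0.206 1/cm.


HU = ((mu_tissue - mu_water) / mu_water) * 1000
HU = ((0.3246 - 0.206) / 0.206) * 1000
HU = 575.7


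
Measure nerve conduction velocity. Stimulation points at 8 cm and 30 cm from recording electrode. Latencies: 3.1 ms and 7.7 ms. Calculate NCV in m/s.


Distance = (30 - 8) / 100 = 0.22 m
dt = (7.7 - 3.1) / 1000 = 0.0046 s
NCV = dist / dt = 47.83 m/s


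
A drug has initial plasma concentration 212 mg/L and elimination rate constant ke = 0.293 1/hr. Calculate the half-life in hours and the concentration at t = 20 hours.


t_half = ln(2) / ke = 0.693147 / 0.293 = 2.366 hr
C(t) = C0 * exp(-ke*t) = 212 * exp(-0.293*20)
C(20) = 0.6045 mg/L


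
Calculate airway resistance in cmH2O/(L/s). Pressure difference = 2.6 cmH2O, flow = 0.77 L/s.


R = dP / flow
R = 2.6 / 0.77
R = 3.377 cmH2O/(L/s)


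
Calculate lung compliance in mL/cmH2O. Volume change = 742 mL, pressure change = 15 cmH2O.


C = dV / dP
C = 742 / 15
C = 49.47 mL/cmH2O


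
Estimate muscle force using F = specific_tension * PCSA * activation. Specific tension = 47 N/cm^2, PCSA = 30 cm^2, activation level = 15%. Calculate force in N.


F = sigma * PCSA * activation
F = 47 * 30 * 0.15
F = 211.5 N


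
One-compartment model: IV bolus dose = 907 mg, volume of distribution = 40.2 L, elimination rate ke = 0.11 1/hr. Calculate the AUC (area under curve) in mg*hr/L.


C0 = Dose/Vd = 907/40.2 = 22.5622 mg/L
AUC = C0/ke = 22.5622/0.11
AUC = 205.1 mg*hr/L


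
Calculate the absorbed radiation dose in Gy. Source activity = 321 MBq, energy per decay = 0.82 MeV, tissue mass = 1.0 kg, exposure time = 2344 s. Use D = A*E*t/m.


A = 321 MBq = 3.2100e+08 Bq
E = 0.82 MeV = 1.31364e-13 J
D = A*E*t/m = 3.2100e+08*1.31364e-13*2344/1.0
D = 0.09884 Gy


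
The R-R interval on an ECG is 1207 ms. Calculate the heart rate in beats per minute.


HR = 60 / RR_interval(s)
RR = 1207 ms = 1.207 s
HR = 60 / 1.207 = 49.71 bpm


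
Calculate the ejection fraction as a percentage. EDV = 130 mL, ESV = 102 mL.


SV = EDV - ESV = 130 - 102 = 28 mL
EF = SV/EDV * 100 = 28/130 * 100
EF = 21.54%


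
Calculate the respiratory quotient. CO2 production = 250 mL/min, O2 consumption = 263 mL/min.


RQ = VCO2 / VO2
RQ = 250 / 263
RQ = 0.9506


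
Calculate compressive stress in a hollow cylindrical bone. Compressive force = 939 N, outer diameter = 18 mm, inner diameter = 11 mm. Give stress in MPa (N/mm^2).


A = pi*(r_o^2 - r_i^2)
r_o = 9 mm, r_i = 5.5 mm
A = 159.436 mm^2
sigma = F/A = 939 / 159.436
sigma = 5.89 MPa


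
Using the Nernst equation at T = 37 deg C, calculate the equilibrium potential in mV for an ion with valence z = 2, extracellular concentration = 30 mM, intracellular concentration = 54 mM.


E = (RT/(zF)) * ln(C_out/C_in)
T = 37 + 273.15 = 310.15 K
E = (8.314 * 310.15 / (2 * 96485)) * ln(30/54)
E = -7.854 mV


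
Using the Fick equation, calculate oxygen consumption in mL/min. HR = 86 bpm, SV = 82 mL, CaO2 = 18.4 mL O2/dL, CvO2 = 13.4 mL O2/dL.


CO = HR*SV = 86*82/1000 = 7.052 L/min
a-v O2 diff = 18.4 - 13.4 = 5 mL/dL
VO2 = CO * (CaO2-CvO2) * 10 dL/L
VO2 = 7.052 * 5 * 10
VO2 = 352.6 mL/min


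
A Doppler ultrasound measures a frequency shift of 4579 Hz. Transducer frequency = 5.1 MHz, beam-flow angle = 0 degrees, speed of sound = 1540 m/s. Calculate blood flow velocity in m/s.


v = fd * c / (2 * f0 * cos(theta))
v = 4579 * 1540 / (2 * 5.1000e+06 * cos(0))
v = 0.6913 m/s


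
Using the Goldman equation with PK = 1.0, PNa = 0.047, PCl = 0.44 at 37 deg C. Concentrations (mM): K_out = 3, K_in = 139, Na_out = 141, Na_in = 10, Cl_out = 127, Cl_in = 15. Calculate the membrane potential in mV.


Vm = (RT/F)*ln((PK*Ko + PNa*Nao + PCl*Cli)/(PK*Ki + PNa*Nai + PCl*Clo))
Numer = 16.227, Denom = 195.35
Vm = -66.5 mV


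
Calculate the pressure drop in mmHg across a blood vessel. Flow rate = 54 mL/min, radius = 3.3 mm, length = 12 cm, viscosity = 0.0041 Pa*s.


dP = 8*mu*L*Q / (pi*r^4)
Q = 54 mL/min = 9e-07 m^3/s
dP = 9.50806 Pa = 9.50806 / 133.322 mmHg = 0.07132 mmHg


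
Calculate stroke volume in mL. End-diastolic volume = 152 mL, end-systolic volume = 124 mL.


SV = EDV - ESV
SV = 152 - 124
SV = 28 mL


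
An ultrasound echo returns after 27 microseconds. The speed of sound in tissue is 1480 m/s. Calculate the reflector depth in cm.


depth = c * t / 2
t = 27 us = 2.7000e-05 s
depth = 1480 * 2.7000e-05 / 2
depth = 0.01998 m = 1.998 cm


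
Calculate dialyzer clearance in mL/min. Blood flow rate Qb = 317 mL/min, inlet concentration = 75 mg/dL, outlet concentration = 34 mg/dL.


K = Qb * (Cb_in - Cb_out) / Cb_in
K = 317 * (75 - 34) / 75
K = 173.3 mL/min


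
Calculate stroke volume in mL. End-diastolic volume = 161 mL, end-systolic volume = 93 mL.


SV = EDV - ESV
SV = 161 - 93
SV = 68 mL


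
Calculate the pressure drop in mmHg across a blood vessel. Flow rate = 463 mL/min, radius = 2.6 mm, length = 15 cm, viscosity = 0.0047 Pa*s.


dP = 8*mu*L*Q / (pi*r^4)
Q = 463 mL/min = 7.71667e-06 m^3/s
dP = 303.156 Pa = 303.156 / 133.322 mmHg = 2.274 mmHg


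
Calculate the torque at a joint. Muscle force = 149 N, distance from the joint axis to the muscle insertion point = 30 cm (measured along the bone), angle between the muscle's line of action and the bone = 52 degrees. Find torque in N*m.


Torque = F * d * sin(theta)   (moment arm = d*sin(theta))
d = 30 cm = 0.3 m
Torque = 149 * 0.3 * sin(52)
Torque = 35.22 N*m


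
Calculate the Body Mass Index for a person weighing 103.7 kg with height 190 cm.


BMI = weight / height^2
height = 190 cm = 1.9 m
BMI = 103.7 / 1.9^2
BMI = 28.73 kg/m^2


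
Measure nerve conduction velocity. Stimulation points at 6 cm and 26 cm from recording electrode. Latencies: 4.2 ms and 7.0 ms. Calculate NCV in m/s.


Distance = (26 - 6) / 100 = 0.2 m
dt = (7.0 - 4.2) / 1000 = 0.0028 s
NCV = dist / dt = 71.43 m/s


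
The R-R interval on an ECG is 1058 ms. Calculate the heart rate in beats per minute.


HR = 60 / RR_interval(s)
RR = 1058 ms = 1.058 s
HR = 60 / 1.058 = 56.71 bpm


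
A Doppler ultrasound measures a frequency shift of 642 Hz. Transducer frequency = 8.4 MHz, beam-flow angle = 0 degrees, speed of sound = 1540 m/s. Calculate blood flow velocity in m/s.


v = fd * c / (2 * f0 * cos(theta))
v = 642 * 1540 / (2 * 8.4000e+06 * cos(0))
v = 0.05885 m/s


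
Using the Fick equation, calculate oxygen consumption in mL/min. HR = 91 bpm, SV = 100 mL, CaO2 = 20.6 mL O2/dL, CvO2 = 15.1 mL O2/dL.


CO = HR*SV = 91*100/1000 = 9.1 L/min
a-v O2 diff = 20.6 - 15.1 = 5.5 mL/dL
VO2 = CO * (CaO2-CvO2) * 10 dL/L
VO2 = 9.1 * 5.5 * 10
VO2 = 500.5 mL/min


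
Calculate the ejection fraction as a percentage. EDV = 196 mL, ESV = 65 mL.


SV = EDV - ESV = 196 - 65 = 131 mL
EF = SV/EDV * 100 = 131/196 * 100
EF = 66.84%
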